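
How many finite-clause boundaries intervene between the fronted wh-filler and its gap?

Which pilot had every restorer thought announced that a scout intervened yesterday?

1

"which pilot" is extracted from the subject of "announced".
Boundaries crossed, outermost first: [Ø] — 1 in total.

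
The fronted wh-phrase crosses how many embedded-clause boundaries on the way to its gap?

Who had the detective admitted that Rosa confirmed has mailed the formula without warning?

2

"who" is extracted from the subject of "mailed".
Boundaries crossed, outermost first: [that], [Ø] — 2 in total.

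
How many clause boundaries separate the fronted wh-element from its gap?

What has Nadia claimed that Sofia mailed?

1

"what" is extracted from the object of "mailed".
Boundaries crossed, outermost first: [that] — 1 in total.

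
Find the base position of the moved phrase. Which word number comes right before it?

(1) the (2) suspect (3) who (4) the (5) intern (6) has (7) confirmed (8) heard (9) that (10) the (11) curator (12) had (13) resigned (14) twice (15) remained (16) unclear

7

The displaced element is "the suspect" (word 2).
It is linked across 1 clause boundary (Ø).
It functions as the subject of "heard", so the gap sits immediately after word 7 ("confirmed").
Base order: The intern has confirmed that the suspect heard that the curator had resigned twice.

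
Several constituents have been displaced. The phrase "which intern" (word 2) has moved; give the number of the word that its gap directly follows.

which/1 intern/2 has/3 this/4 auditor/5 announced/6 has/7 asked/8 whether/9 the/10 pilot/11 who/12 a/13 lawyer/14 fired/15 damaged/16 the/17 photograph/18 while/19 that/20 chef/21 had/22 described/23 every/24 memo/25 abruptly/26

6

The displaced element is "which intern" (word 2).
It is linked across 1 clause boundary (Ø).
It functions as the subject of "asked", so the gap sits immediately after word 6 ("announced").
Base order: This auditor has announced that which intern has asked whether the pilot who a lawyer fired damaged the photograph while that chef had described every memo abruptly.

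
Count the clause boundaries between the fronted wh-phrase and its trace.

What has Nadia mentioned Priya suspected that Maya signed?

"what" is extracted from the object of "signed".
Boundaries crossed, outermost first: [Ø], [that] — 2 in total.

2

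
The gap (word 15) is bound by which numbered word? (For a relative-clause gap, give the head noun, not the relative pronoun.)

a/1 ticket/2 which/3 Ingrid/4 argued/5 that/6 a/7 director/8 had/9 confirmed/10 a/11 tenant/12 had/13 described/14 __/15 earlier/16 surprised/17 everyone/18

2

The gap at 15 is the object of "described", inside a relative clause.
The relative pronoun is "which" (word 3); it is bound by the head noun immediately before it.
Its filler is the head noun "ticket", at word 2.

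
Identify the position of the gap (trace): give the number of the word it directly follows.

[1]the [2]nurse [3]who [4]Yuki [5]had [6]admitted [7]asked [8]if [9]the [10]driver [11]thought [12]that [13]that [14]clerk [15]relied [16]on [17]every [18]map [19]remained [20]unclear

6

The displaced element is "the nurse" (word 2).
It is linked across 1 clause boundary (Ø).
It functions as the subject of "asked", so the gap sits immediately after word 6 ("admitted").
Base order: Yuki had admitted the nurse asked if the driver thought that that clerk relied on every map.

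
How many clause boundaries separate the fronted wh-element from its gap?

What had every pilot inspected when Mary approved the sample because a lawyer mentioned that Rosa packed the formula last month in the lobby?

"what" originates inside the matrix clause — no clause boundary is crossed.

0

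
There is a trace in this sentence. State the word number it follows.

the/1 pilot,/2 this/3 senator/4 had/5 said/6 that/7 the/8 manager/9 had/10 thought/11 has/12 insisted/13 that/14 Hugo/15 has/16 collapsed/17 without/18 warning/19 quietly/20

The displaced element is "the pilot" (word 2).
It is linked across 2 clause boundaries (that → Ø).
It functions as the subject of "insisted", so the gap sits immediately after word 11 ("thought").
Base order: This senator had said that the manager had thought the pilot has insisted that Hugo has collapsed without warning quietly.

11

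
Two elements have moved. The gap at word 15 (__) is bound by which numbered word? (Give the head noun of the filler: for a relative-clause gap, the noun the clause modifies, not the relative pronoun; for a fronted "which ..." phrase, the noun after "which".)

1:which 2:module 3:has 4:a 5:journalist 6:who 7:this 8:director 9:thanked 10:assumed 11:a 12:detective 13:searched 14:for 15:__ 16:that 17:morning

The marked gap is the object of the preposition "for" of "searched".
Its filler is the fronted wh-phrase "which module", at word 2.
(The other dependency links word 5 to a gap after word 9.)

2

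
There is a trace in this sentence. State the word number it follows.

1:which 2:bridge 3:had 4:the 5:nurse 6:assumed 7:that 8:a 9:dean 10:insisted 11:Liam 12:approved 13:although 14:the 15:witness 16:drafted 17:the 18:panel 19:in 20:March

The displaced element is "which bridge" (word 2).
It is linked across 2 clause boundaries (that → Ø).
It functions as the direct object of "approved", so the gap sits immediately after word 12 ("approved").
Base order: The nurse had assumed that a dean insisted Liam approved which bridge although the witness drafted the panel in March.

12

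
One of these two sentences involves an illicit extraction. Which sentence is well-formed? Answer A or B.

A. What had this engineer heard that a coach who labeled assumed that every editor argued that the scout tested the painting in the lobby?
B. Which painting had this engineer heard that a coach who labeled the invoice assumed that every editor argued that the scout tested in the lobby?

B

In A, the wh-phrase is extracted from inside a complex-NP island (relative clause) (introduced by "who"), which blocks movement.
In B, the extraction path crosses only that-complement boundaries, which are transparent.
So B is grammatical.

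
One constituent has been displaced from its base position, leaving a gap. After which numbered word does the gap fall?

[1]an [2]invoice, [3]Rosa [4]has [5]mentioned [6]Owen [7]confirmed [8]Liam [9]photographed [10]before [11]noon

The displaced element is "an invoice" (word 2).
It is linked across 2 clause boundaries (Ø → Ø).
It functions as the direct object of "photographed", so the gap sits immediately after word 9 ("photographed").
Base order: Rosa has mentioned Owen confirmed Liam photographed an invoice before noon.

9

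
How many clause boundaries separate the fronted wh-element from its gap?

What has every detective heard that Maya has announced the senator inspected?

2

"what" is extracted from the object of "inspected".
Boundaries crossed, outermost first: [that], [Ø] — 2 in total.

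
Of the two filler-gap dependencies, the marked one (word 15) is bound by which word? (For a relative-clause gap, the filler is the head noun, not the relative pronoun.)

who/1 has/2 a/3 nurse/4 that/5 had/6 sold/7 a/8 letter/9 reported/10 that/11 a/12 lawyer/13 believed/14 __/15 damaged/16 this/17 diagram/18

1

The marked gap is the subject of "damaged".
Its filler is the fronted wh-phrase "who", at word 1.
(The other dependency links word 4 to a gap after word 5.)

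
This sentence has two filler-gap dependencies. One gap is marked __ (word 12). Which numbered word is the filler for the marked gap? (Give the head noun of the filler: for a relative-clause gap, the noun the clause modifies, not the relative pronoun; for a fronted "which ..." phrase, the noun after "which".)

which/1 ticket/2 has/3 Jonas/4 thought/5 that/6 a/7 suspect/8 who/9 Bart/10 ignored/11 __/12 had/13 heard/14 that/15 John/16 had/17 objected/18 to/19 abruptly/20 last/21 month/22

The marked gap is inside the relative clause, the direct object of "ignored".
Its filler is the head noun "suspect" (via "who"), at word 8.
(The other dependency links word 2 to a gap after word 19.)

8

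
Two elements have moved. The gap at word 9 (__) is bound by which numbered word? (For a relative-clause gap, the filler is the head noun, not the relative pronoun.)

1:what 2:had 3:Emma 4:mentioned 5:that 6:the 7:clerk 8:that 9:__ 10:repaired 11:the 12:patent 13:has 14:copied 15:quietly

The marked gap is inside the relative clause, the subject of "repaired".
Its filler is the head noun "clerk" (via "that"), at word 7.
(The other dependency links word 1 to a gap after word 14.)

7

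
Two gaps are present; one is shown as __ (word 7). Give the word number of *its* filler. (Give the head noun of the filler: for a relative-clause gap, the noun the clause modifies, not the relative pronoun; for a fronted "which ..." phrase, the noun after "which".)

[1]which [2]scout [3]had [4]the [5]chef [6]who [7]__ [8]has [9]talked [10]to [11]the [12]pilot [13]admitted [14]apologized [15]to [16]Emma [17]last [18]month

5

The marked gap is inside the relative clause, the subject of "talked".
Its filler is the head noun "chef" (via "who"), at word 5.
(The other dependency links word 2 to a gap after word 13.)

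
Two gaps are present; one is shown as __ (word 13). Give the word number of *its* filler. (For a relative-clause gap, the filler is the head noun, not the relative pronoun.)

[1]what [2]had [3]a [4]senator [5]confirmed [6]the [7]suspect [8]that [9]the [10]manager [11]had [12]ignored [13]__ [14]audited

7

The marked gap is inside the relative clause, the direct object of "ignored".
Its filler is the head noun "suspect" (via "that"), at word 7.
(The other dependency links word 1 to a gap after word 14.)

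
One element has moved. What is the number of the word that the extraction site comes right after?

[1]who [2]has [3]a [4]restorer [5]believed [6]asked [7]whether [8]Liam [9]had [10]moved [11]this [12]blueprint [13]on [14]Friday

The displaced element is "who" (word 1).
It is linked across 1 clause boundary (Ø).
It functions as the subject of "asked", so the gap sits immediately after word 5 ("believed").
Base order: A restorer has believed that who asked whether Liam had moved this blueprint on Friday.

5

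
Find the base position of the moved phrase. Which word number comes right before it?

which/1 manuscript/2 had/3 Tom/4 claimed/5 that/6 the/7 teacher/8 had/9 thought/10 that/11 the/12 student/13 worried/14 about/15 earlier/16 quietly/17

15

The displaced element is "which manuscript" (word 2).
It is linked across 2 clause boundaries (that → that).
It functions as the object of the preposition "about" of "worried", so the gap sits immediately after word 15 ("about").
Base order: Tom had claimed that the teacher had thought that the student worried about which manuscript earlier quietly.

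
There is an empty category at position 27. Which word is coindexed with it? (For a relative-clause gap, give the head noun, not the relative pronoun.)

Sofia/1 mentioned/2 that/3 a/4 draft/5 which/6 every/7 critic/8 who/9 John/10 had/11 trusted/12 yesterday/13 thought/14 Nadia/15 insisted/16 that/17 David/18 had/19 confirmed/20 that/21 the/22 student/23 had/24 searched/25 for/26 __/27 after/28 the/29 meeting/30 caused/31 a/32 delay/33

The gap at 27 is the prepositional object of "searched", inside a relative clause.
The relative pronoun is "which" (word 6); it is bound by the head noun immediately before it.
Its filler is the head noun "draft", at word 5.

5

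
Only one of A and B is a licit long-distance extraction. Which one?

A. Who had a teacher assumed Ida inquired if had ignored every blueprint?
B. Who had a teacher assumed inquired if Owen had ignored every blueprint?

In A, the wh-phrase is extracted from inside a wh-island (introduced by "if"), which blocks movement.
In B, the extraction path crosses only that-complement boundaries, which are transparent.
So B is grammatical.

B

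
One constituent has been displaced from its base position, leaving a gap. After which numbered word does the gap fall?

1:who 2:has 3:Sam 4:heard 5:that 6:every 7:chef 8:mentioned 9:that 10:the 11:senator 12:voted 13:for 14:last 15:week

The displaced element is "who" (word 1).
It is linked across 2 clause boundaries (that → that).
It functions as the object of the preposition "for" of "voted", so the gap sits immediately after word 13 ("for").
Base order: Sam has heard that every chef mentioned that the senator voted for who last week.

13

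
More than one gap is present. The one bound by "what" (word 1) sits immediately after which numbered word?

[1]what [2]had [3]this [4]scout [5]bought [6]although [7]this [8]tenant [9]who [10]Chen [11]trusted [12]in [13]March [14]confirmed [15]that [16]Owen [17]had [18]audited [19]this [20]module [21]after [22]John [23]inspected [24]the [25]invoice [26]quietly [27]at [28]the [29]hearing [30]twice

5

The displaced element is "what" (word 1).
It functions as the direct object of "bought", so the gap sits immediately after word 5 ("bought").
Base order: This scout had bought what although this tenant who Chen trusted in March confirmed that Owen had audited this module after John inspected the invoice quietly at the hearing twice.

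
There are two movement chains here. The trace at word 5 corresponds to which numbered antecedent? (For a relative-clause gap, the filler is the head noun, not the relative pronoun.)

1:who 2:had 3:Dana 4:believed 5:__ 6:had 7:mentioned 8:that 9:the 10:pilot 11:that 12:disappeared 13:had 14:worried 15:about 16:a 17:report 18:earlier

The marked gap is the subject of "mentioned".
Its filler is the fronted wh-phrase "who", at word 1.
(The other dependency links word 10 to a gap after word 11.)

1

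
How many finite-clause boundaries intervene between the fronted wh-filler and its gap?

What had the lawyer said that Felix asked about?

"what" is extracted from the PP object of "asked".
Boundaries crossed, outermost first: [that] — 1 in total.

1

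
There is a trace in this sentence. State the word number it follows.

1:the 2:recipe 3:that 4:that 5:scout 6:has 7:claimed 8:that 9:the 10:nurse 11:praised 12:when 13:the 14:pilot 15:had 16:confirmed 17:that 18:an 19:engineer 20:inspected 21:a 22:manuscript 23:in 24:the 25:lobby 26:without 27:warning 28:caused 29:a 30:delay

11

The displaced element is "the recipe" (word 2).
It is linked across 1 clause boundary (that).
It functions as the direct object of "praised", so the gap sits immediately after word 11 ("praised").
Base order: That scout has claimed that the nurse praised the recipe when the pilot had confirmed that an engineer inspected a manuscript in the lobby without warning.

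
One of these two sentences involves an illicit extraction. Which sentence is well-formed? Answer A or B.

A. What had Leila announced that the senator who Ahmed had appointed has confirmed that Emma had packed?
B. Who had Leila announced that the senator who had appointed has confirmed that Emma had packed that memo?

A

In B, the wh-phrase is extracted from inside a complex-NP island (relative clause) (introduced by "who"), which blocks movement.
In A, the extraction path crosses only that-complement boundaries, which are transparent.
So A is grammatical.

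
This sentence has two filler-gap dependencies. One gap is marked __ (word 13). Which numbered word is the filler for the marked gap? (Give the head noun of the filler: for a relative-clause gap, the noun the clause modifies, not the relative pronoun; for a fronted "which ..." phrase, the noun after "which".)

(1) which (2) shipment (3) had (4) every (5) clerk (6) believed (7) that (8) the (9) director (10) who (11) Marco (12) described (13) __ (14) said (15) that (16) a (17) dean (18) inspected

The marked gap is inside the relative clause, the direct object of "described".
Its filler is the head noun "director" (via "who"), at word 9.
(The other dependency links word 2 to a gap after word 18.)

9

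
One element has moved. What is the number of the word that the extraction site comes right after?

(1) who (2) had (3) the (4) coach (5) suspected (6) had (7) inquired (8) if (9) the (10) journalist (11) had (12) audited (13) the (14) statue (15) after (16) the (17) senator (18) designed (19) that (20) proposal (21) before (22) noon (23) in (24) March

5

The displaced element is "who" (word 1).
It is linked across 1 clause boundary (Ø).
It functions as the subject of "inquired", so the gap sits immediately after word 5 ("suspected").
Base order: The coach had suspected that who had inquired if the journalist had audited the statue after the senator designed that proposal before noon in March.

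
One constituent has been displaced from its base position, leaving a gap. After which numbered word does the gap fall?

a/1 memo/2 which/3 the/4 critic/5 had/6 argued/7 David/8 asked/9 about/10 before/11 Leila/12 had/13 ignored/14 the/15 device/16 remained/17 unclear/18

The displaced element is "a memo" (word 2).
It is linked across 1 clause boundary (Ø).
It functions as the object of the preposition "about" of "asked", so the gap sits immediately after word 10 ("about").
Base order: The critic had argued David asked about a memo before Leila had ignored the device.

10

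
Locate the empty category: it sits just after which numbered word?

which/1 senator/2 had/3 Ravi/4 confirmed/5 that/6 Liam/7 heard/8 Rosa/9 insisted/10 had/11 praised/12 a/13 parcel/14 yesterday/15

10

The displaced element is "which senator" (word 2).
It is linked across 3 clause boundaries (that → Ø → Ø).
It functions as the subject of "praised", so the gap sits immediately after word 10 ("insisted").
Base order: Ravi had confirmed that Liam heard Rosa insisted that which senator had praised a parcel yesterday.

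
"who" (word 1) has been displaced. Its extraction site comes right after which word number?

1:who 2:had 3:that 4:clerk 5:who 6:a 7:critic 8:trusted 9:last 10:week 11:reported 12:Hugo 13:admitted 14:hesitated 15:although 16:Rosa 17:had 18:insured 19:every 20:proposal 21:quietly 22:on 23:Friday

The displaced element is "who" (word 1).
It is linked across 2 clause boundaries (Ø → Ø).
It functions as the subject of "hesitated", so the gap sits immediately after word 13 ("admitted").
Base order: That clerk who a critic trusted last week had reported Hugo admitted who hesitated although Rosa had insured every proposal quietly on Friday.

13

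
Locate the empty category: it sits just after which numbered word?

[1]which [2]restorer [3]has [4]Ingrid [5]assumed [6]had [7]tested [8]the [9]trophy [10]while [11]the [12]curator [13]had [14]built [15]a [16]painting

5

The displaced element is "which restorer" (word 2).
It is linked across 1 clause boundary (Ø).
It functions as the subject of "tested", so the gap sits immediately after word 5 ("assumed").
Base order: Ingrid has assumed that which restorer had tested the trophy while the curator had built a painting.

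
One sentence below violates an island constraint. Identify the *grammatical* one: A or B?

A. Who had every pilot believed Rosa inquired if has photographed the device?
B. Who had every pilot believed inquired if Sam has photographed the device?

In A, the wh-phrase is extracted from inside a wh-island (introduced by "if"), which blocks movement.
In B, the extraction path crosses only that-complement boundaries, which are transparent.
So B is grammatical.

B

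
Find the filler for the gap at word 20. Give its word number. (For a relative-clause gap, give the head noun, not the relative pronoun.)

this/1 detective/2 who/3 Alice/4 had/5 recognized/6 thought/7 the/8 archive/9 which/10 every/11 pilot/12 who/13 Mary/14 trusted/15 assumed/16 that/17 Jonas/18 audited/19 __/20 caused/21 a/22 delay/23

The gap at 20 is the object of "audited", inside a relative clause.
The relative pronoun is "which" (word 10); it is bound by the head noun immediately before it.
Its filler is the head noun "archive", at word 9.

9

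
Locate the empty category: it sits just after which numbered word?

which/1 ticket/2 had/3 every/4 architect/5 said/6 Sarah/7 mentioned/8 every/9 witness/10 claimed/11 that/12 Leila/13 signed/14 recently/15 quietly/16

The displaced element is "which ticket" (word 2).
It is linked across 3 clause boundaries (Ø → Ø → that).
It functions as the direct object of "signed", so the gap sits immediately after word 14 ("signed").
Base order: Every architect had said Sarah mentioned every witness claimed that Leila signed which ticket recently quietly.

14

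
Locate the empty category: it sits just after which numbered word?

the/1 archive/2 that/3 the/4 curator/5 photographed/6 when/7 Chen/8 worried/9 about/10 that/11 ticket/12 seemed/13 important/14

6

The displaced element is "the archive" (word 2).
It functions as the direct object of "photographed", so the gap sits immediately after word 6 ("photographed").
Base order: The curator photographed the archive when Chen worried about that ticket.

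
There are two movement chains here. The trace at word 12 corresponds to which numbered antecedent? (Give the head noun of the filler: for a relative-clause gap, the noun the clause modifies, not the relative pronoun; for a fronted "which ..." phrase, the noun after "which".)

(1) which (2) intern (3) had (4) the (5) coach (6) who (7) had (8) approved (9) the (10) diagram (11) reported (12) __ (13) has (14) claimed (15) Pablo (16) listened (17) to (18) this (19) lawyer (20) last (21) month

2

The marked gap is the subject of "claimed".
Its filler is the fronted wh-phrase "which intern", at word 2.
(The other dependency links word 5 to a gap after word 6.)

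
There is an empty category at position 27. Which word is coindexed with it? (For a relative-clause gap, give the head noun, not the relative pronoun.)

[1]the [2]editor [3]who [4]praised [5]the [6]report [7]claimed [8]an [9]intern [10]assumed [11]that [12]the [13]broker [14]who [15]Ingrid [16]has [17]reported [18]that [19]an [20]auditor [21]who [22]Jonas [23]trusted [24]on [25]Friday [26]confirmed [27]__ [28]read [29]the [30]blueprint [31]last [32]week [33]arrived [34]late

13

The gap at 27 is the subject of "read", inside a relative clause.
The relative pronoun is "who" (word 14); it is bound by the head noun immediately before it.
Its filler is the head noun "broker", at word 13.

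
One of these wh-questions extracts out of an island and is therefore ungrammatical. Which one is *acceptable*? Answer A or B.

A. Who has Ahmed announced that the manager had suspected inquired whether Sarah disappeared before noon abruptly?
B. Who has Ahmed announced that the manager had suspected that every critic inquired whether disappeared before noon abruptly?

A

In B, the wh-phrase is extracted from inside a wh-island (introduced by "whether"), which blocks movement.
In A, the extraction path crosses only that-complement boundaries, which are transparent.
So A is grammatical.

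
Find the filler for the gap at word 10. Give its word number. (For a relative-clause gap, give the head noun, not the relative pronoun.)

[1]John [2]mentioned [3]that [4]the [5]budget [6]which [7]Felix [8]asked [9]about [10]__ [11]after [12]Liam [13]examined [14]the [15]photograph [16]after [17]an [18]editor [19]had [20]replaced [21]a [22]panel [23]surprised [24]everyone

The gap at 10 is the prepositional object of "asked", inside a relative clause.
The relative pronoun is "which" (word 6); it is bound by the head noun immediately before it.
Its filler is the head noun "budget", at word 5.

5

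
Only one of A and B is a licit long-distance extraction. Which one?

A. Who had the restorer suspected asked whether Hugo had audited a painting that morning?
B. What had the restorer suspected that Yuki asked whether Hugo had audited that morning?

A

In B, the wh-phrase is extracted from inside a wh-island (introduced by "whether"), which blocks movement.
In A, the extraction path crosses only that-complement boundaries, which are transparent.
So A is grammatical.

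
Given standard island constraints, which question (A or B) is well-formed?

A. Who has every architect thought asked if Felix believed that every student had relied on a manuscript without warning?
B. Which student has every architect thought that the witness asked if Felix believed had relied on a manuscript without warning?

In B, the wh-phrase is extracted from inside a wh-island (introduced by "if"), which blocks movement.
In A, the extraction path crosses only that-complement boundaries, which are transparent.
So A is grammatical.

A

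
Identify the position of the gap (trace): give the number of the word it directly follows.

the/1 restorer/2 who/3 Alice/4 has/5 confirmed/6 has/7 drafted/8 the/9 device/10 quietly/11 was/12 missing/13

The displaced element is "the restorer" (word 2).
It is linked across 1 clause boundary (Ø).
It functions as the subject of "drafted", so the gap sits immediately after word 6 ("confirmed").
Base order: Alice has confirmed that the restorer has drafted the device quietly.

6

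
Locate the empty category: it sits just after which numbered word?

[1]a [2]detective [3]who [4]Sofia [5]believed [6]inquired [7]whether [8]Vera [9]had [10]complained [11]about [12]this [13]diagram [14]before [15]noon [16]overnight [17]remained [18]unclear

5

The displaced element is "a detective" (word 2).
It is linked across 1 clause boundary (Ø).
It functions as the subject of "inquired", so the gap sits immediately after word 5 ("believed").
Base order: Sofia believed a detective inquired whether Vera had complained about this diagram before noon overnight.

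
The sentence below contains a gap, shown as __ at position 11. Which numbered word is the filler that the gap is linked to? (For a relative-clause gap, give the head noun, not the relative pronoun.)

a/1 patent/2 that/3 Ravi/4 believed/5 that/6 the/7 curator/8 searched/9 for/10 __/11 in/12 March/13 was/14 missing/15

2

The gap at 11 is the prepositional object of "searched", inside a relative clause.
The relative pronoun is "that" (word 3); it is bound by the head noun immediately before it.
Its filler is the head noun "patent", at word 2.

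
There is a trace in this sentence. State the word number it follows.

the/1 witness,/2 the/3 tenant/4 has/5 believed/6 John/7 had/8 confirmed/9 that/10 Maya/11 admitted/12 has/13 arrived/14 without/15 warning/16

The displaced element is "the witness" (word 2).
It is linked across 3 clause boundaries (Ø → that → Ø).
It functions as the subject of "arrived", so the gap sits immediately after word 12 ("admitted").
Base order: The tenant has believed John had confirmed that Maya admitted that the witness has arrived without warning.

12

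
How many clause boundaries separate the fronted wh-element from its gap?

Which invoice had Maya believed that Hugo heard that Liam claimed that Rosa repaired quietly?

"which invoice" is extracted from the object of "repaired".
Boundaries crossed, outermost first: [that], [that], [that] — 3 in total.

3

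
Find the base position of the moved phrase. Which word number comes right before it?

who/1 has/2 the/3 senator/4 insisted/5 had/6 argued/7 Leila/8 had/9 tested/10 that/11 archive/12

The displaced element is "who" (word 1).
It is linked across 1 clause boundary (Ø).
It functions as the subject of "argued", so the gap sits immediately after word 5 ("insisted").
Base order: The senator has insisted that who had argued Leila had tested that archive.

5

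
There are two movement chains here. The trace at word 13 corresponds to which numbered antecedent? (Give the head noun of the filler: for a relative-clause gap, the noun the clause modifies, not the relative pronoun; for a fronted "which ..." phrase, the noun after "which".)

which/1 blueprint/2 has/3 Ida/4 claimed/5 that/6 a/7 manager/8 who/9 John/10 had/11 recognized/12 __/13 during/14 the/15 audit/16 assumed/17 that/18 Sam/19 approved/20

8

The marked gap is inside the relative clause, the direct object of "recognized".
Its filler is the head noun "manager" (via "who"), at word 8.
(The other dependency links word 2 to a gap after word 20.)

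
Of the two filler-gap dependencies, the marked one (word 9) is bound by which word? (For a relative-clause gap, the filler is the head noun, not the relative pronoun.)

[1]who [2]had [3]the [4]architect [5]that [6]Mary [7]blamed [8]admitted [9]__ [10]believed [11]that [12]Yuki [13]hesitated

The marked gap is the subject of "believed".
Its filler is the fronted wh-phrase "who", at word 1.
(The other dependency links word 4 to a gap after word 7.)

1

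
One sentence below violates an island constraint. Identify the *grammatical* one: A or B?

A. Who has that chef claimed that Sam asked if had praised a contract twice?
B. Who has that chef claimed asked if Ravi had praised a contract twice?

B

In A, the wh-phrase is extracted from inside a wh-island (introduced by "if"), which blocks movement.
In B, the extraction path crosses only that-complement boundaries, which are transparent.
So B is grammatical.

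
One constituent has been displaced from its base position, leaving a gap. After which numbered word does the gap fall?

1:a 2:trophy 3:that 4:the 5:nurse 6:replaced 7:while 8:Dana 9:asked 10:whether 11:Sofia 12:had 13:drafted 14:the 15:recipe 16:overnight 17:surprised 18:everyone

The displaced element is "a trophy" (word 2).
It functions as the direct object of "replaced", so the gap sits immediately after word 6 ("replaced").
Base order: The nurse replaced a trophy while Dana asked whether Sofia had drafted the recipe overnight.

6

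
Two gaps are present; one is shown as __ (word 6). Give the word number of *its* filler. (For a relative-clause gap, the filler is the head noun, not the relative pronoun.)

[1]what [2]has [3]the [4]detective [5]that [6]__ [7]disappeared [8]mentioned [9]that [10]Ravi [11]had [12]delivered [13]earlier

4

The marked gap is inside the relative clause, the subject of "disappeared".
Its filler is the head noun "detective" (via "that"), at word 4.
(The other dependency links word 1 to a gap after word 12.)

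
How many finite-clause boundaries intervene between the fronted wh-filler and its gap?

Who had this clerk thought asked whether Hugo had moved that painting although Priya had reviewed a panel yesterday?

1

"who" is extracted from the subject of "asked".
Boundaries crossed, outermost first: [Ø] — 1 in total.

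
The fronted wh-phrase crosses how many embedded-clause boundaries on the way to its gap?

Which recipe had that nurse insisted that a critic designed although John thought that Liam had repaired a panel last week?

"which recipe" is extracted from the object of "designed".
Boundaries crossed, outermost first: [that] — 1 in total.

1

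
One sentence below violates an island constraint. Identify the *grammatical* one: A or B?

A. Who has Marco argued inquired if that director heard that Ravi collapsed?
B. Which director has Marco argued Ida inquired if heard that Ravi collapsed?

A

In B, the wh-phrase is extracted from inside a wh-island (introduced by "if"), which blocks movement.
In A, the extraction path crosses only that-complement boundaries, which are transparent.
So A is grammatical.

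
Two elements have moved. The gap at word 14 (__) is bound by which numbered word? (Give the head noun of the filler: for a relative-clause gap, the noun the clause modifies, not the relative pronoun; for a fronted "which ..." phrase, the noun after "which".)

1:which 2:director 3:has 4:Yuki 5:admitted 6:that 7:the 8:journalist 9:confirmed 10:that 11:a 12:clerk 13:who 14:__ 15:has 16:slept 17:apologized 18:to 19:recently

The marked gap is inside the relative clause, the subject of "slept".
Its filler is the head noun "clerk" (via "who"), at word 12.
(The other dependency links word 2 to a gap after word 18.)

12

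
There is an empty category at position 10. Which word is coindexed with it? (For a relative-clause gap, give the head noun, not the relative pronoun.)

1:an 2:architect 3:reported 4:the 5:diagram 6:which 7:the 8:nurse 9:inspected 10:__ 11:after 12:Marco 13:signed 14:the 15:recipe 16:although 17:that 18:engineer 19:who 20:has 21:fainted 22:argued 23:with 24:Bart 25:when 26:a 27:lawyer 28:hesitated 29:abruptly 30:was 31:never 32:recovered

5

The gap at 10 is the object of "inspected", inside a relative clause.
The relative pronoun is "which" (word 6); it is bound by the head noun immediately before it.
Its filler is the head noun "diagram", at word 5.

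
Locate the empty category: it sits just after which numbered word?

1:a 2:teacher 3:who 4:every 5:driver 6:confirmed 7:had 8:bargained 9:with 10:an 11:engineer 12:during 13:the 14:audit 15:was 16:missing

6

The displaced element is "a teacher" (word 2).
It is linked across 1 clause boundary (Ø).
It functions as the subject of "bargained", so the gap sits immediately after word 6 ("confirmed").
Base order: Every driver confirmed that a teacher had bargained with an engineer during the audit.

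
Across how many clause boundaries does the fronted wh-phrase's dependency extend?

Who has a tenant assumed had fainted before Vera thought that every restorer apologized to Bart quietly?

1

"who" is extracted from the subject of "fainted".
Boundaries crossed, outermost first: [Ø] — 1 in total.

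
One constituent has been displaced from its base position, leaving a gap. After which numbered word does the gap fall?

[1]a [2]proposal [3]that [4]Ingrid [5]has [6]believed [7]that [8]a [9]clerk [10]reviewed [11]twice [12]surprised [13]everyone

The displaced element is "a proposal" (word 2).
It is linked across 1 clause boundary (that).
It functions as the direct object of "reviewed", so the gap sits immediately after word 10 ("reviewed").
Base order: Ingrid has believed that a clerk reviewed a proposal twice.

10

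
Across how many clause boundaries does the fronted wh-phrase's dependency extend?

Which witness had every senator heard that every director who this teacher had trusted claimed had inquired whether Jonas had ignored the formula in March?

2

"which witness" is extracted from the subject of "inquired".
Boundaries crossed, outermost first: [that], [Ø] — 2 in total.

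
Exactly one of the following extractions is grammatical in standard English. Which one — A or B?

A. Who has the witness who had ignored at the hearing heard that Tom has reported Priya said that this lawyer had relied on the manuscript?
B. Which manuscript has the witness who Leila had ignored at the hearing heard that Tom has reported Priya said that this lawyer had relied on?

B

In A, the wh-phrase is extracted from inside a complex-NP island (relative clause) (introduced by "who"), which blocks movement.
In B, the extraction path crosses only that-complement boundaries, which are transparent.
So B is grammatical.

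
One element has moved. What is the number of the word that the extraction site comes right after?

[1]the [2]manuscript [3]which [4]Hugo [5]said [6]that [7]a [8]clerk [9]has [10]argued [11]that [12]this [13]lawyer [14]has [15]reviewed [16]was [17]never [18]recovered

15

The displaced element is "the manuscript" (word 2).
It is linked across 2 clause boundaries (that → that).
It functions as the direct object of "reviewed", so the gap sits immediately after word 15 ("reviewed").
Base order: Hugo said that a clerk has argued that this lawyer has reviewed the manuscript.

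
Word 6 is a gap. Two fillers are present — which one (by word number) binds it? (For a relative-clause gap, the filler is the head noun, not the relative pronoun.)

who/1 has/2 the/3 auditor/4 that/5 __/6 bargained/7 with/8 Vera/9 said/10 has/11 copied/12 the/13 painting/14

The marked gap is inside the relative clause, the subject of "bargained".
Its filler is the head noun "auditor" (via "that"), at word 4.
(The other dependency links word 1 to a gap after word 10.)

4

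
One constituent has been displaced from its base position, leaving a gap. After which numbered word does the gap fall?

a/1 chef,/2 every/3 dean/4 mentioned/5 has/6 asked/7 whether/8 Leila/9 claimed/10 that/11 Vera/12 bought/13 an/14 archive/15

5

The displaced element is "a chef" (word 2).
It is linked across 1 clause boundary (Ø).
It functions as the subject of "asked", so the gap sits immediately after word 5 ("mentioned").
Base order: Every dean mentioned that a chef has asked whether Leila claimed that Vera bought an archive.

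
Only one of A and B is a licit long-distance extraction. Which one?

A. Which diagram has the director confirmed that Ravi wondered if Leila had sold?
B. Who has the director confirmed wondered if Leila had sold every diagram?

B

In A, the wh-phrase is extracted from inside a wh-island (introduced by "if"), which blocks movement.
In B, the extraction path crosses only that-complement boundaries, which are transparent.
So B is grammatical.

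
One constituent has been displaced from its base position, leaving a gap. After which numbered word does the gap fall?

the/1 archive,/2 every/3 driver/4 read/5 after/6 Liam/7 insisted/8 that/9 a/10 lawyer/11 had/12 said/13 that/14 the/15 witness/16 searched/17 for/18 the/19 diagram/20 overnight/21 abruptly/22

5

The displaced element is "the archive" (word 2).
It functions as the direct object of "read", so the gap sits immediately after word 5 ("read").
Base order: Every driver read the archive after Liam insisted that a lawyer had said that the witness searched for the diagram overnight abruptly.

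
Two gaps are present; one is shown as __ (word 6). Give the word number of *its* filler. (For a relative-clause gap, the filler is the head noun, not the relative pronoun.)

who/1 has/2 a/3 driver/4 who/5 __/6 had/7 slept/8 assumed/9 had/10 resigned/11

4

The marked gap is inside the relative clause, the subject of "slept".
Its filler is the head noun "driver" (via "who"), at word 4.
(The other dependency links word 1 to a gap after word 9.)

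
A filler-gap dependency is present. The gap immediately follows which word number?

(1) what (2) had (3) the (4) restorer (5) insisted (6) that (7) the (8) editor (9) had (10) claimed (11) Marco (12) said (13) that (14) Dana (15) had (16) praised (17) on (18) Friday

The displaced element is "what" (word 1).
It is linked across 3 clause boundaries (that → Ø → that).
It functions as the direct object of "praised", so the gap sits immediately after word 16 ("praised").
Base order: The restorer had insisted that the editor had claimed Marco said that Dana had praised what on Friday.

16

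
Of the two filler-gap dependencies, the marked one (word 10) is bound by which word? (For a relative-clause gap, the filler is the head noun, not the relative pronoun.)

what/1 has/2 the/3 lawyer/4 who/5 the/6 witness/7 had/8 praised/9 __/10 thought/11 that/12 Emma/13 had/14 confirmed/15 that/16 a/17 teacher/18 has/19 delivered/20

4

The marked gap is inside the relative clause, the direct object of "praised".
Its filler is the head noun "lawyer" (via "who"), at word 4.
(The other dependency links word 1 to a gap after word 20.)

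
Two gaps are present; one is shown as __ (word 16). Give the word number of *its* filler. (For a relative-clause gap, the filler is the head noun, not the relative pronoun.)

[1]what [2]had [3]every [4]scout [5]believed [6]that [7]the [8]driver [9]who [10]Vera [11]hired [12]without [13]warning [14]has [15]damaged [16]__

The marked gap is the direct object of "damaged".
Its filler is the fronted wh-phrase "what", at word 1.
(The other dependency links word 8 to a gap after word 11.)

1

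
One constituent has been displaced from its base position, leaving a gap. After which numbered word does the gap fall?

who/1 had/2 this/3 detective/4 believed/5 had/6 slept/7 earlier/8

The displaced element is "who" (word 1).
It is linked across 1 clause boundary (Ø).
It functions as the subject of "slept", so the gap sits immediately after word 5 ("believed").
Base order: This detective had believed who had slept earlier.

5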